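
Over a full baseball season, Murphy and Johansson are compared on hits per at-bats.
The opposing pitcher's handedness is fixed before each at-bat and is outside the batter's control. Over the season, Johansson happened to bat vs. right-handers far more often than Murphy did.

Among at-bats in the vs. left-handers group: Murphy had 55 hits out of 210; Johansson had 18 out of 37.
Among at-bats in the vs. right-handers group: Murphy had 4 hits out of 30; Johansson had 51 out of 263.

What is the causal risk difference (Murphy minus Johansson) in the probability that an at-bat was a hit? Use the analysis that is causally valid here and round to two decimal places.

Nothing the player does changes pitcher handedness; the imbalance is an allocation artefact. With pitcher handedness also predicting the outcome, the pooled figure is confounded, and the within-stratum comparison is the causal one.
Adjusting over the population distribution of pitcher handedness: 0.457·(0.262−0.486) + 0.543·(0.133−0.194) = -0.136.

-0.14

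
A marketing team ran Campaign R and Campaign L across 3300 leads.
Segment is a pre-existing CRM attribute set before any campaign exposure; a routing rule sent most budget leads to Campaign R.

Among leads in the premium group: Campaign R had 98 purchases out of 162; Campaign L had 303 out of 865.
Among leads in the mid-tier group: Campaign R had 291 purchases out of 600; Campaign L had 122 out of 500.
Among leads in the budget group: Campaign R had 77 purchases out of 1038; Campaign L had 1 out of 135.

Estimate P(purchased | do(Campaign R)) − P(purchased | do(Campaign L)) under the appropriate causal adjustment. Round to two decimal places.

+0.18

The stratified and pooled comparisons disagree (Campaign R wins within each customer segment; Campaign L wins overall), so the answer turns on the causal role of customer segment.
Since customer segment is a pre-existing factor (not a product of the campaign) and it affects the outcome on its own, it is a confounder. The stratified rates, not the pooled rate, identify the causal effect.
Adjusting over the population distribution of customer segment: 0.311·(0.605−0.350) + 0.333·(0.485−0.244) + 0.355·(0.074−0.007) = +0.183.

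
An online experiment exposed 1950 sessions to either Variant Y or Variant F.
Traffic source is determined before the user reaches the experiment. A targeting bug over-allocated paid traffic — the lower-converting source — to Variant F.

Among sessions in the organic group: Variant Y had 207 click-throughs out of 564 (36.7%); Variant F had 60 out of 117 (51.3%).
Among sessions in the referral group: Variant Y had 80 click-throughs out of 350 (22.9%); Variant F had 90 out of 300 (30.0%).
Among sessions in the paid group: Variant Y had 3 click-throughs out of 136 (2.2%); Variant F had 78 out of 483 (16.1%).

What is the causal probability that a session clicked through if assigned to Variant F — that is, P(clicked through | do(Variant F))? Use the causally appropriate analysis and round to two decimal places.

0.33

Traffic source satisfies the back-door criterion: it is not a descendant of the variant, and it blocks the spurious path from variant to outcome. Adjusting for it (i.e., using the within-traffic source rates) gives the causal effect.
Standardising Variant F to the population traffic source mix: 0.349·60/117 + 0.333·90/300 + 0.317·78/483 = 0.330.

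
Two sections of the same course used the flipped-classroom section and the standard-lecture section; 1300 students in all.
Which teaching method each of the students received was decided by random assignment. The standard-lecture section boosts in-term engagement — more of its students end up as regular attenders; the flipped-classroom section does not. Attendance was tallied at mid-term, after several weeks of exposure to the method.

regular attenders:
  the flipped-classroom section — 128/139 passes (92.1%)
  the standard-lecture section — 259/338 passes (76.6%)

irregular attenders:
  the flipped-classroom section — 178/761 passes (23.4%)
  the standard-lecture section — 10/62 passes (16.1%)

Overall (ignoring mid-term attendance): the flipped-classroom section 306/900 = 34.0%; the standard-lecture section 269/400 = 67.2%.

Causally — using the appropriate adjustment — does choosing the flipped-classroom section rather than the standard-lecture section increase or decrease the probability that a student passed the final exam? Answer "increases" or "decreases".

decreases

the flipped-classroom section is higher inside every mid-term attendance stratum but the standard-lecture section is higher in aggregate. Whether to stratify depends on how mid-term attendance relates to the teaching method.
Stratifying would compare teaching methods among students the teaching methods themselves sorted into mid-term attendance groups — a form of selection on an intermediate. The unconditioned pooled rates give the total causal effect.
Pooled: the flipped-classroom section 34.0% vs the standard-lecture section 67.2%; the standard-lecture section is higher overall.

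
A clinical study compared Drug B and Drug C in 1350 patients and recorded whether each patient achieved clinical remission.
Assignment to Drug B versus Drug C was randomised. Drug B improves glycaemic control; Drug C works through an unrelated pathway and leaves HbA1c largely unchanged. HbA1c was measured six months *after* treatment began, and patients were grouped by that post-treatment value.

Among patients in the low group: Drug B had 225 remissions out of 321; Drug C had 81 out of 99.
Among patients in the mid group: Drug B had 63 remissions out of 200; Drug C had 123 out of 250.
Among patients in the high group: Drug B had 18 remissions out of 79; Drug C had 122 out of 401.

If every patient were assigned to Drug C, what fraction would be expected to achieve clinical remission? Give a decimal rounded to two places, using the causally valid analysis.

HbA1c is downstream of the drug. One should not condition on a consequence of treatment, so the overall rates are the right comparison.
So P(outcome | do(Drug C)) is just the pooled rate for Drug C: 326/750 = 0.435.

0.43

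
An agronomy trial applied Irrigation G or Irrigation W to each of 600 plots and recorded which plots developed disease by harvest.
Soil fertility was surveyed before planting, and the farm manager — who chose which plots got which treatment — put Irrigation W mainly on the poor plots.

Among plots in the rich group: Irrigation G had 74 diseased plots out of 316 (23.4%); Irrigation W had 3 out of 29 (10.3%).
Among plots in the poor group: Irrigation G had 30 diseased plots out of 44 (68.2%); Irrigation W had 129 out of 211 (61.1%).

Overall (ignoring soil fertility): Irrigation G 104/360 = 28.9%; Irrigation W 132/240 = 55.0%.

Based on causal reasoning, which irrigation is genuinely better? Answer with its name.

Irrigation W is lower inside every soil fertility stratum but Irrigation G is lower in aggregate. Whether to stratify depends on how soil fertility relates to the irrigation.
The imbalance in soil fertility arose from how plots were allocated, not from anything the irrigation did; and soil fertility independently affects the outcome. The pooled gap is confounded — condition on soil fertility.
Within each level — rich: 23.4% vs 10.3%; poor: 68.2% vs 61.1% — Irrigation W is lower every time.

Irrigation W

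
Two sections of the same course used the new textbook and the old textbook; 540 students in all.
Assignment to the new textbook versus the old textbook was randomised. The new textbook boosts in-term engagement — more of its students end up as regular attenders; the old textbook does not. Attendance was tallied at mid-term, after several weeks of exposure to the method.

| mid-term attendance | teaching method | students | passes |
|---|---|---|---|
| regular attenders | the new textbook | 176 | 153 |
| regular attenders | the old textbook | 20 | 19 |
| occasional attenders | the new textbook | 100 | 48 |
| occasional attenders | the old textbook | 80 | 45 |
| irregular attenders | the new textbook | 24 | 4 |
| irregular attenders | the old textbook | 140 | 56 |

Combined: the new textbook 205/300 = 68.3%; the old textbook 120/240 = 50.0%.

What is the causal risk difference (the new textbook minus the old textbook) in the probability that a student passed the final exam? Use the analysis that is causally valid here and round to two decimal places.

The mid-term attendance-specific comparison favours the old textbook throughout, but the pooled figures favour the new textbook. The question is whether to condition on mid-term attendance.
Mid-term attendance is recorded after the teaching method and is itself shifted by it — it sits on the causal path from teaching method to outcome. Conditioning on a mediator would strip out part of the effect we want; the pooled comparison gives the total causal effect.
The causal difference is the pooled difference: 0.683 − 0.500 = +0.183.

+0.18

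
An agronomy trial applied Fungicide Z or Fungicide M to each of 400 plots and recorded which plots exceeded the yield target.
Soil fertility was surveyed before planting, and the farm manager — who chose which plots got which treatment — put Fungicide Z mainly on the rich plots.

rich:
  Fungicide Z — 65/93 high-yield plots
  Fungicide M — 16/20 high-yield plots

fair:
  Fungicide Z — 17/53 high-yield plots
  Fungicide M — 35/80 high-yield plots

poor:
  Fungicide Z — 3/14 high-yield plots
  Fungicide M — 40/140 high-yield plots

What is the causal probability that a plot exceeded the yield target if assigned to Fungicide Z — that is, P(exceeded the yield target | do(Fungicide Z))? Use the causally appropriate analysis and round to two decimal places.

The imbalance in soil fertility arose from how plots were allocated, not from anything the fungicide did; and soil fertility independently affects the outcome. The pooled gap is confounded — condition on soil fertility.
Standardising Fungicide Z to the population soil fertility mix: 0.282·65/93 + 0.333·17/53 + 0.385·3/14 = 0.387.

0.39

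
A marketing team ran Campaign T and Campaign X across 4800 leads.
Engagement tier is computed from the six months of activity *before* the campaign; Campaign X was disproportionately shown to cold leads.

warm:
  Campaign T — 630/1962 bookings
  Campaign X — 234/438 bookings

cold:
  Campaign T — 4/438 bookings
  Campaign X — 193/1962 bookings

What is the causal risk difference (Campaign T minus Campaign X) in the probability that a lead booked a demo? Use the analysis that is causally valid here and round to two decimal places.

Campaign X is higher inside every engagement tier stratum but Campaign T is higher in aggregate. Whether to stratify depends on how engagement tier relates to the campaign.
Nothing the campaign does changes engagement tier; the imbalance is an allocation artefact. With engagement tier also predicting the outcome, the pooled figure is confounded, and the within-stratum comparison is the causal one.
Adjusting over the population distribution of engagement tier: 0.500·(0.321−0.534) + 0.500·(0.009−0.098) = -0.151.

-0.15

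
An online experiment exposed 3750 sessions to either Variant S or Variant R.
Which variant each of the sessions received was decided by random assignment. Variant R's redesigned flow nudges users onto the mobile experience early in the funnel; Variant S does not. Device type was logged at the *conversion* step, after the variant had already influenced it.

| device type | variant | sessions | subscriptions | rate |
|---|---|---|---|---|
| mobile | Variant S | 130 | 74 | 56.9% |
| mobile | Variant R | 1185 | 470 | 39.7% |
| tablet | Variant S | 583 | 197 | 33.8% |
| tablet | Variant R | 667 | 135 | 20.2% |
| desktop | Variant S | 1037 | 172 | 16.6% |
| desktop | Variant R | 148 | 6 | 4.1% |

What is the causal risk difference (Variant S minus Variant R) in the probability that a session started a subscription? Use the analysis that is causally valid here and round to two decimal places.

Within every device type level Variant S has the higher rate, yet pooled Variant R does — Simpson's reversal.
Device type lies on the pathway variant → device type → outcome, so adjusting for it blocks the indirect effect. For the total causal effect of variant, use the unadjusted pooled rates.
The causal difference is the pooled difference: 0.253 − 0.305 = -0.052.

-0.05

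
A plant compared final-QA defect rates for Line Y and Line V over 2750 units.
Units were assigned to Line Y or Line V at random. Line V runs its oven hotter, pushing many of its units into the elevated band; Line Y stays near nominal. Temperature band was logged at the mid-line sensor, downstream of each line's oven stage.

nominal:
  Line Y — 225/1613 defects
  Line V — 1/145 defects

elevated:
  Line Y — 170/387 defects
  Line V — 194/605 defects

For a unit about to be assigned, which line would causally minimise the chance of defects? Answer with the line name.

Line Y

The stratified and pooled comparisons disagree (Line V wins within each in-process temperature band; Line Y wins overall), so the answer turns on the causal role of in-process temperature band.
In-process temperature band is recorded after the line and is itself shifted by it — it sits on the causal path from line to outcome. Conditioning on a mediator would strip out part of the effect we want; the pooled comparison gives the total causal effect.
Pooled: Line Y 19.8% vs Line V 26.0%; Line Y is lower overall.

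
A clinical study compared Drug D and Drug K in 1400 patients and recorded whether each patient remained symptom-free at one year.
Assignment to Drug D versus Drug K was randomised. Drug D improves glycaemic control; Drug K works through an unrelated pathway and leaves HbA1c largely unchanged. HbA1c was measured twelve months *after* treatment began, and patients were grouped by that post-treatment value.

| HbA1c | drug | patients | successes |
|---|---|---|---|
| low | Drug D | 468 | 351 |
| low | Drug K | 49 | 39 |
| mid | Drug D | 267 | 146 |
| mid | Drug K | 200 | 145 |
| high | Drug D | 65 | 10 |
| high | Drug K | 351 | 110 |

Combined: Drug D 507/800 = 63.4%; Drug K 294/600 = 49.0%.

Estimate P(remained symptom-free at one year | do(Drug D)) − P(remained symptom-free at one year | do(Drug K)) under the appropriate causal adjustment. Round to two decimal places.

HbA1c is recorded after the drug and is itself shifted by it — it sits on the causal path from drug to outcome. Conditioning on a mediator would strip out part of the effect we want; the pooled comparison gives the total causal effect.
The causal difference is the pooled difference: 0.634 − 0.490 = +0.144.

+0.14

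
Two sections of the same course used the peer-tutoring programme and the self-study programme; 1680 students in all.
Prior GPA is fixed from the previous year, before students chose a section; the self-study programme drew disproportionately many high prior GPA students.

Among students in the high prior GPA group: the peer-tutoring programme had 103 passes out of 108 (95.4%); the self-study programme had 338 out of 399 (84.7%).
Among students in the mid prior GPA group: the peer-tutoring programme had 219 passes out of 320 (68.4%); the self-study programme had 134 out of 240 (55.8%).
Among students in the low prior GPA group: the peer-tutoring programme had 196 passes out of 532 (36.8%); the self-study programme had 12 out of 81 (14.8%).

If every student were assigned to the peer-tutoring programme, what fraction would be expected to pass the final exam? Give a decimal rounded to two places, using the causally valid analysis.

Here prior GPA band is a common cause — it drives both which teaching method a case falls under and the outcome. The crude comparison mixes populations; the stratum-specific rates are the causally relevant ones.
Standardising the peer-tutoring programme to the population prior GPA band mix: 0.302·103/108 + 0.333·219/320 + 0.365·196/532 = 0.650.

0.65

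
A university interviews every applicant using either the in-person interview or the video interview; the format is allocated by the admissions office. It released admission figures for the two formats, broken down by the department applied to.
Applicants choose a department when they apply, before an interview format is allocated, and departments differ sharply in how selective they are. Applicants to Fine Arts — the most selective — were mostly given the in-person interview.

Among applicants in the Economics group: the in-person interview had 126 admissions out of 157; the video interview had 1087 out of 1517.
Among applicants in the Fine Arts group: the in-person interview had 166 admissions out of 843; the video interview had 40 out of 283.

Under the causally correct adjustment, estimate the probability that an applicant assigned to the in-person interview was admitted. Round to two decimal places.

0.56

Department satisfies the back-door criterion: it is not a descendant of the interview format, and it blocks the spurious path from interview format to outcome. Adjusting for it (i.e., using the within-department rates) gives the causal effect.
Standardising the in-person interview to the population department mix: 0.598·126/157 + 0.402·166/843 = 0.559.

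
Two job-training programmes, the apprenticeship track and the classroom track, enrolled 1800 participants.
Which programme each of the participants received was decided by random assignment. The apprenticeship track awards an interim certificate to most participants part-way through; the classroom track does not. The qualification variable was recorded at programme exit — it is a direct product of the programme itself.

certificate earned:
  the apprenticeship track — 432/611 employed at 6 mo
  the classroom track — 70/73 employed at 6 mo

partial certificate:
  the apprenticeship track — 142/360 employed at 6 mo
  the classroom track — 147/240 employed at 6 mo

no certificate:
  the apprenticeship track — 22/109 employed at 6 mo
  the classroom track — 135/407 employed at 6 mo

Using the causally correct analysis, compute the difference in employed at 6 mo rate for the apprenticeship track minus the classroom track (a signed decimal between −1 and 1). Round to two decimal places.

+0.06

Qualification attained during the programme here is a post-treatment variable shaped by the programme; conditioning on it would introduce bias rather than remove it. The overall comparison is the causal one.
The causal difference is the pooled difference: 0.552 − 0.489 = +0.063.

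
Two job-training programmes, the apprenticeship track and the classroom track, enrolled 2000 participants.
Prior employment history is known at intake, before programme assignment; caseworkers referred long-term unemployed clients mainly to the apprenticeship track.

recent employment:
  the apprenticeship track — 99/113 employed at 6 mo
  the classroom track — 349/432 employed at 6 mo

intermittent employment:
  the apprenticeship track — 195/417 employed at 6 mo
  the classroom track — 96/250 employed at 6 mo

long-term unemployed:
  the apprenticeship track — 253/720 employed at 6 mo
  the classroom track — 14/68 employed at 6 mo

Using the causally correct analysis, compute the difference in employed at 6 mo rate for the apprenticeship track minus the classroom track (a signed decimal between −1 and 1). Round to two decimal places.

The imbalance in prior employment history arose from how participants were allocated, not from anything the programme did; and prior employment history independently affects the outcome. The pooled gap is confounded — condition on prior employment history.
Adjusting over the population distribution of prior employment history: 0.273·(0.876−0.808) + 0.334·(0.468−0.384) + 0.394·(0.351−0.206) = +0.104.

+0.10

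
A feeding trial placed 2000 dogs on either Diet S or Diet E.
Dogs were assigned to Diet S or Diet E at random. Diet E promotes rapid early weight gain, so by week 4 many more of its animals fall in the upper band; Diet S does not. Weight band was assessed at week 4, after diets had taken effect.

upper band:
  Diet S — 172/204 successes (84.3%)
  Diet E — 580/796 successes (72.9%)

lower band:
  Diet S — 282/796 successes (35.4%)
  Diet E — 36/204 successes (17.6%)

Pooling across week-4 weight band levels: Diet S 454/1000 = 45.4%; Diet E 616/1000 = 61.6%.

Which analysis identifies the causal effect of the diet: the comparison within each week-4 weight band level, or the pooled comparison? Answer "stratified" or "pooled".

pooled

Within every week-4 weight band level Diet S has the higher rate, yet pooled Diet E does — Simpson's reversal.
Week-4 weight band here is a post-treatment variable shaped by the diet; conditioning on it would introduce bias rather than remove it. The overall comparison is the causal one.
Pooled: Diet S 45.4% vs Diet E 61.6%; Diet E is higher overall.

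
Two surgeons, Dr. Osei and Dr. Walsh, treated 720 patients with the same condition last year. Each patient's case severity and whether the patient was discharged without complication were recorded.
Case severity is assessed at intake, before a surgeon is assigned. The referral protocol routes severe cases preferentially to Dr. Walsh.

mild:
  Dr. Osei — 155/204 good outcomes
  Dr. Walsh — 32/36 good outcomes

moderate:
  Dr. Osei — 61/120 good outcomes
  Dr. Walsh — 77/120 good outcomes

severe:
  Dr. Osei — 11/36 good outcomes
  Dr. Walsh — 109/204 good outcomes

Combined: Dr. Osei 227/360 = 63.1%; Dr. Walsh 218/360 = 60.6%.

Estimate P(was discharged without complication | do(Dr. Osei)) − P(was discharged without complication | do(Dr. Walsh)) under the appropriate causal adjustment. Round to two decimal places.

-0.16

Dr. Walsh is higher inside every case severity stratum but Dr. Osei is higher in aggregate. Whether to stratify depends on how case severity relates to the surgeon.
Since case severity is a pre-existing factor (not a product of the surgeon) and it affects the outcome on its own, it is a confounder. The stratified rates, not the pooled rate, identify the causal effect.
Adjusting over the population distribution of case severity: 0.333·(0.760−0.889) + 0.333·(0.508−0.642) + 0.333·(0.306−0.534) = -0.164.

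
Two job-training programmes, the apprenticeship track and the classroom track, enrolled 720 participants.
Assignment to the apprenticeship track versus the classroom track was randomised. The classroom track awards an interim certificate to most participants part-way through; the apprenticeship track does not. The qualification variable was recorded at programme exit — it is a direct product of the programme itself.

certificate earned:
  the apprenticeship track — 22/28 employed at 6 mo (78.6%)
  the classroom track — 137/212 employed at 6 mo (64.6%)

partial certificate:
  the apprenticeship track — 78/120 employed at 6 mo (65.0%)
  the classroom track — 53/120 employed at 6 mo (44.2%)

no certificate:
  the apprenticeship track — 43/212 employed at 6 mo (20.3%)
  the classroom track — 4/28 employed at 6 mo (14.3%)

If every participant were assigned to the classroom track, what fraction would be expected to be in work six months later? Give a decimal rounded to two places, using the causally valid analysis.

0.54

Because the programme influences qualification attained during the programme, qualification attained during the programme is a post-treatment mediator, not a confounder. Stratifying on it would bias the estimate; the causal effect is the crude pooled difference.
So P(outcome | do(the classroom track)) is just the pooled rate for the classroom track: 194/360 = 0.539.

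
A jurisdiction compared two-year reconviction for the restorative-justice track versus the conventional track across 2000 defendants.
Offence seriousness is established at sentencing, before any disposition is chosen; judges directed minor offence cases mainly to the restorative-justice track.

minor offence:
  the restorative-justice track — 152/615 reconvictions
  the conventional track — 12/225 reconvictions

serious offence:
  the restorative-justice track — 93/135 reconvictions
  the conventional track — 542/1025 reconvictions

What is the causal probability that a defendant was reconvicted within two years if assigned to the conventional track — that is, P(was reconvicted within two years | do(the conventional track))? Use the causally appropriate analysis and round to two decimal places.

0.33

The offence seriousness-specific comparison favours the conventional track throughout, but the pooled figures favour the restorative-justice track. The question is whether to condition on offence seriousness.
Nothing the disposition does changes offence seriousness; the imbalance is an allocation artefact. With offence seriousness also predicting the outcome, the pooled figure is confounded, and the within-stratum comparison is the causal one.
Standardising the conventional track to the population offence seriousness mix: 0.420·12/225 + 0.580·542/1025 = 0.329.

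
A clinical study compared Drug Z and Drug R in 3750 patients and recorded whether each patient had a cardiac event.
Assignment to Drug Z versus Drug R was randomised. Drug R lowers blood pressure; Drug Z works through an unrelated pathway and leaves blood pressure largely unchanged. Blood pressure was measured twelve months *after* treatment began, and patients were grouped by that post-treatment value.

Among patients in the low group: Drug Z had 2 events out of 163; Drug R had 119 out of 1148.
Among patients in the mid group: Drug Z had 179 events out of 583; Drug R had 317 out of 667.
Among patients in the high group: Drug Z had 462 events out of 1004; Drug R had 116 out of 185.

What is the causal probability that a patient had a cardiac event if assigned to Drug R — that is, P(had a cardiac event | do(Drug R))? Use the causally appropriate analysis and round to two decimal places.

0.28

Drug Z is lower inside every blood pressure stratum but Drug R is lower in aggregate. Whether to stratify depends on how blood pressure relates to the drug.
Stratifying would compare drugs among patients the drugs themselves sorted into blood pressure groups — a form of selection on an intermediate. The unconditioned pooled rates give the total causal effect.
So P(outcome | do(Drug R)) is just the pooled rate for Drug R: 552/2000 = 0.276.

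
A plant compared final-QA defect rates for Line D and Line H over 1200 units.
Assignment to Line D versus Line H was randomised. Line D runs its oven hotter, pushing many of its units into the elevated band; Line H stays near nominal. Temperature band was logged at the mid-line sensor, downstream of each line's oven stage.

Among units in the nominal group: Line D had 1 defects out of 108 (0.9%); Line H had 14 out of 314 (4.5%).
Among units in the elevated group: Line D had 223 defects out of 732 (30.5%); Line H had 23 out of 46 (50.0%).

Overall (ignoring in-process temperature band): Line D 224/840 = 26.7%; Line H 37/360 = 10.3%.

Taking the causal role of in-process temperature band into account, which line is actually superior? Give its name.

Line H

The in-process temperature band-specific comparison favours Line D throughout, but the pooled figures favour Line H. The question is whether to condition on in-process temperature band.
Stratifying would compare lines among units the lines themselves sorted into in-process temperature band groups — a form of selection on an intermediate. The unconditioned pooled rates give the total causal effect.
Pooled: Line D 26.7% vs Line H 10.3%; Line H is lower overall.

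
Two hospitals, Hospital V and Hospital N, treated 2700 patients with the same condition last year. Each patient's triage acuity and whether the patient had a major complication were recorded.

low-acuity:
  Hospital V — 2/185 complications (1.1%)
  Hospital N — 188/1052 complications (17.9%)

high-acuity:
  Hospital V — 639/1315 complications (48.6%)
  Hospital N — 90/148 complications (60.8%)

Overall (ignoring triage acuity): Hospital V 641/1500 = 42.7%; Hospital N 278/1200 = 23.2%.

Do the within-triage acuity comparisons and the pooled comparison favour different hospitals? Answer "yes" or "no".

Within each triage acuity level (low-acuity 1.1% vs 17.9%; high-acuity 48.6% vs 60.8%), Hospital V has the lower rate every time. Pooled: 42.7% vs 23.2% — Hospital N has the lower rate overall. The two comparisons disagree.

yes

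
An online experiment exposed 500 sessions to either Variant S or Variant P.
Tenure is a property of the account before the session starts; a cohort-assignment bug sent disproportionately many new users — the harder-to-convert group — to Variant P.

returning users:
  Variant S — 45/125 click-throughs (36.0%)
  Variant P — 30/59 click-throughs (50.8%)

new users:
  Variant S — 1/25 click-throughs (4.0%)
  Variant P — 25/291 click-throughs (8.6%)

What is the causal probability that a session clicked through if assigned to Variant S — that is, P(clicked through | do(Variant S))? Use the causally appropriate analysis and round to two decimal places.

Within every user tenure level Variant P has the higher rate, yet pooled Variant S does — Simpson's reversal.
User tenure is set before the variant has any effect — it is not caused by the variant — and it independently drives the outcome. That makes it a confounder, so the causal comparison is within user tenure levels.
Standardising Variant S to the population user tenure mix: 0.368·45/125 + 0.632·1/25 = 0.158.

0.16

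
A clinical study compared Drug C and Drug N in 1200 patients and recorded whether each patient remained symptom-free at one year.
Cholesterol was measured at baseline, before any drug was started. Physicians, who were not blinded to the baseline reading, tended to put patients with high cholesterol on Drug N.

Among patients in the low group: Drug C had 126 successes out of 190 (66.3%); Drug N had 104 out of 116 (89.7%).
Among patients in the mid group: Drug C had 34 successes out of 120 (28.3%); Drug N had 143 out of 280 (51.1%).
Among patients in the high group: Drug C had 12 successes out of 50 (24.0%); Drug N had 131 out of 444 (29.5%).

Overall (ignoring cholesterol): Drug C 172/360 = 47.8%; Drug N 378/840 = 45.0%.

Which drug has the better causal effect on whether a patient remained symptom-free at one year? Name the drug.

The stratified and pooled comparisons disagree (Drug N wins within each cholesterol; Drug C wins overall), so the answer turns on the causal role of cholesterol.
The imbalance in cholesterol arose from how patients were allocated, not from anything the drug did; and cholesterol independently affects the outcome. The pooled gap is confounded — condition on cholesterol.
Within each level — low: 66.3% vs 89.7%; mid: 28.3% vs 51.1%; high: 24.0% vs 29.5% — Drug N is higher every time.

Drug N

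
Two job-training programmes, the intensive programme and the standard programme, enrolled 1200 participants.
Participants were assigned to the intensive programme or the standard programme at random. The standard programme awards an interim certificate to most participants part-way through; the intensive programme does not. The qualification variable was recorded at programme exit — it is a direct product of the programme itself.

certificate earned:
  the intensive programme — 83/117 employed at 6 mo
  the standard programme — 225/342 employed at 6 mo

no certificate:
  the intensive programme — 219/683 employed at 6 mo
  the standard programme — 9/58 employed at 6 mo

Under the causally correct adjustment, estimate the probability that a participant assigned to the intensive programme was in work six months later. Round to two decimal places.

the intensive programme is higher inside every qualification attained during the programme stratum but the standard programme is higher in aggregate. Whether to stratify depends on how qualification attained during the programme relates to the programme.
Qualification attained during the programme lies on the pathway programme → qualification attained during the programme → outcome, so adjusting for it blocks the indirect effect. For the total causal effect of programme, use the unadjusted pooled rates.
So P(outcome | do(the intensive programme)) is just the pooled rate for the intensive programme: 302/800 = 0.378.

0.38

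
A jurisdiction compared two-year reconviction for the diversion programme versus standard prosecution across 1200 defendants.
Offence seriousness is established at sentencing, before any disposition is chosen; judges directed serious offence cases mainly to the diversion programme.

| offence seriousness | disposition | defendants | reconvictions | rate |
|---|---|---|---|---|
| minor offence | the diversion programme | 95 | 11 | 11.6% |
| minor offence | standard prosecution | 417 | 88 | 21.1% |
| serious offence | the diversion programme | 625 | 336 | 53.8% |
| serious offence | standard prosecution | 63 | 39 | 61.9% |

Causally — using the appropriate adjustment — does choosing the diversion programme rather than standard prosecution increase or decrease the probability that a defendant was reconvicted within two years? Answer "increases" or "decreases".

Within every offence seriousness level the diversion programme has the lower rate, yet pooled standard prosecution does — Simpson's reversal.
Offence seriousness differs across dispositions for reasons unrelated to any effect of the disposition itself, and it separately predicts the outcome — a classic confounder. We must compare within offence seriousness levels.
Within each level — minor offence: 11.6% vs 21.1%; serious offence: 53.8% vs 61.9% — the diversion programme is lower every time.

decreases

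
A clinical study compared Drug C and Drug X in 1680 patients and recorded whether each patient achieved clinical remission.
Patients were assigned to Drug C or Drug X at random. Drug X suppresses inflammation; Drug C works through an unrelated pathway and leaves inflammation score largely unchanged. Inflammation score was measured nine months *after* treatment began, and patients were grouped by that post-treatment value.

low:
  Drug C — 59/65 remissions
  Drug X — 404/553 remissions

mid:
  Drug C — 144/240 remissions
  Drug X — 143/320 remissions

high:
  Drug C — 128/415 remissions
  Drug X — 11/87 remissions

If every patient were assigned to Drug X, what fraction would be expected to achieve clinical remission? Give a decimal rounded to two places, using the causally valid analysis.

0.58

The inflammation score-specific comparison favours Drug C throughout, but the pooled figures favour Drug X. The question is whether to condition on inflammation score.
The distribution of inflammation score is itself part of what the drug does — it is an intermediate outcome. Holding it fixed would remove that part of the effect; the total effect is the pooled difference.
So P(outcome | do(Drug X)) is just the pooled rate for Drug X: 558/960 = 0.581.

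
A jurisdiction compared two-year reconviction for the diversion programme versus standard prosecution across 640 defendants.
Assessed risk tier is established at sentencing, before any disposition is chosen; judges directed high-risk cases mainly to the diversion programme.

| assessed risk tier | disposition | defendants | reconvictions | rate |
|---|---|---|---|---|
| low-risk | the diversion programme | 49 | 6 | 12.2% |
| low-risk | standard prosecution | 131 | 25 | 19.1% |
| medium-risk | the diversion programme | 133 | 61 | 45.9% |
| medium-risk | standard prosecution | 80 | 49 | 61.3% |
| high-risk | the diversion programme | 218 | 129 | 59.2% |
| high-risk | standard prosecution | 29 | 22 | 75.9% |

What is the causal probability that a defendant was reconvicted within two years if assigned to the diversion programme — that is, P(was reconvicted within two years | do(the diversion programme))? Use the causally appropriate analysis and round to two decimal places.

The imbalance in assessed risk tier arose from how defendants were allocated, not from anything the disposition did; and assessed risk tier independently affects the outcome. The pooled gap is confounded — condition on assessed risk tier.
Standardising the diversion programme to the population assessed risk tier mix: 0.281·6/49 + 0.333·61/133 + 0.386·129/218 = 0.415.

0.42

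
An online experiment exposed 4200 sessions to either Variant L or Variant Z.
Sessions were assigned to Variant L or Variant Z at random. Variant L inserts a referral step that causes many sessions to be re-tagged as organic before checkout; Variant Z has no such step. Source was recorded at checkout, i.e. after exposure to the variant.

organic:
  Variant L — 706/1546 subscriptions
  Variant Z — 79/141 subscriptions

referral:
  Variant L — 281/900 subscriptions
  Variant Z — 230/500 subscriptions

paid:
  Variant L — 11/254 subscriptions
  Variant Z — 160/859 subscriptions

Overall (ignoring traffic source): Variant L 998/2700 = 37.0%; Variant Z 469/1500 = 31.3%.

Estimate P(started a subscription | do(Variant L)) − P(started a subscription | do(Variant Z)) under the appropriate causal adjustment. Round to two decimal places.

+0.06

Traffic source is recorded after the variant and is itself shifted by it — it sits on the causal path from variant to outcome. Conditioning on a mediator would strip out part of the effect we want; the pooled comparison gives the total causal effect.
The causal difference is the pooled difference: 0.370 − 0.313 = +0.057.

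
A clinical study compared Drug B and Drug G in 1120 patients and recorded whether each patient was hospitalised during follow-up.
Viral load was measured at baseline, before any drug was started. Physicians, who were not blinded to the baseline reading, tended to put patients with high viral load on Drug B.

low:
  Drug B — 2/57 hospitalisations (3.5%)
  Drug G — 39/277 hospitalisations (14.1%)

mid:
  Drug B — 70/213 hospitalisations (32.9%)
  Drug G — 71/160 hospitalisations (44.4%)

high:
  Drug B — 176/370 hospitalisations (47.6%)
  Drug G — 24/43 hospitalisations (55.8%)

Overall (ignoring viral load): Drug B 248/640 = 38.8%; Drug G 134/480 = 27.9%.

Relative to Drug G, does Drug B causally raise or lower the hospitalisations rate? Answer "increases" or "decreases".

The viral load-specific comparison favours Drug B throughout, but the pooled figures favour Drug G. The question is whether to condition on viral load.
The imbalance in viral load arose from how patients were allocated, not from anything the drug did; and viral load independently affects the outcome. The pooled gap is confounded — condition on viral load.
Within each level — low: 3.5% vs 14.1%; mid: 32.9% vs 44.4%; high: 47.6% vs 55.8% — Drug B is lower every time.

decreases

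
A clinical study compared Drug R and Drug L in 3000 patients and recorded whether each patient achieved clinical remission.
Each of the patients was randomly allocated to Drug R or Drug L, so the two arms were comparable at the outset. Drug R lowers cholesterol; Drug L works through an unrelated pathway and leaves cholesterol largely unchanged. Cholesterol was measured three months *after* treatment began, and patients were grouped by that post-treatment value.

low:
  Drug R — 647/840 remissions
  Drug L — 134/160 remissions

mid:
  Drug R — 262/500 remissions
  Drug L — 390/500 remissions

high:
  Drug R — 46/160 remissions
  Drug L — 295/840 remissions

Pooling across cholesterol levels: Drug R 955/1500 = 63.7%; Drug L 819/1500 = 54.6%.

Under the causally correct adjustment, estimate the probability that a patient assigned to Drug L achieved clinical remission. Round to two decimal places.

0.55

Drug L is higher inside every cholesterol stratum but Drug R is higher in aggregate. Whether to stratify depends on how cholesterol relates to the drug.
Cholesterol lies on the pathway drug → cholesterol → outcome, so adjusting for it blocks the indirect effect. For the total causal effect of drug, use the unadjusted pooled rates.
So P(outcome | do(Drug L)) is just the pooled rate for Drug L: 819/1500 = 0.546.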